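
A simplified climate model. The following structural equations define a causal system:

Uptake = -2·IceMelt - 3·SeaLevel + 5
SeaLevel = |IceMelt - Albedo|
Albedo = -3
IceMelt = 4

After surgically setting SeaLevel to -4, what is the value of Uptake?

9

The intervention breaks the incoming arrows to SeaLevel: SeaLevel = |IceMelt - Albedo| no longer applies, and SeaLevel = -4.
Uptake = -2·IceMelt - 3·SeaLevel + 5  [with IceMelt=4, SeaLevel=-4]  = 9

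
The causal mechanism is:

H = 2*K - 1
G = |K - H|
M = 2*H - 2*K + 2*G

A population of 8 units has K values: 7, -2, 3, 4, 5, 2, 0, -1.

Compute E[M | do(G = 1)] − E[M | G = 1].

Under do(G=1), G's equation is replaced by G=1 for every unit. Per-unit M: 14, -4, 6, 8, 10, 4, 0, -2. Mean = 4.5.
E[M|G=1] averages over only the 2 units with G=1 (K = 2, 0): M = 4, 0, mean 2.
Difference = 4.5 − 2 = 2.5.

2.5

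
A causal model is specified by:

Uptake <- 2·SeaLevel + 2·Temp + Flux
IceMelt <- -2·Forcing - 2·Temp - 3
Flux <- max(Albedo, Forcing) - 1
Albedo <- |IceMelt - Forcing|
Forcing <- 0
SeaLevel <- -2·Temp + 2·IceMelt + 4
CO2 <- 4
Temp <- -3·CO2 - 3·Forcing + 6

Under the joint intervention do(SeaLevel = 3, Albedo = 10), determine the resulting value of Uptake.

3

Under do(SeaLevel = 3, Albedo = 10), each intervened variable's structural equation is replaced by its fixed value.
Temp = -3·CO2 - 3·Forcing + 6  [with CO2=4, Forcing=0]  = -6
Flux = max(Albedo, Forcing) - 1  [with Albedo=10, Forcing=0]  = 9
Uptake = 2·SeaLevel + 2·Temp + Flux  [with SeaLevel=3, Temp=-6, Flux=9]  = 3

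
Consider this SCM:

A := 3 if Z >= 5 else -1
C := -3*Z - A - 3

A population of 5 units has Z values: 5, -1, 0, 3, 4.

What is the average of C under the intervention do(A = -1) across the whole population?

-8.6

Under do(A=-1), A's equation is replaced by A=-1 for every unit. Per-unit C: -17, 1, -2, -11, -14. Mean = -8.6.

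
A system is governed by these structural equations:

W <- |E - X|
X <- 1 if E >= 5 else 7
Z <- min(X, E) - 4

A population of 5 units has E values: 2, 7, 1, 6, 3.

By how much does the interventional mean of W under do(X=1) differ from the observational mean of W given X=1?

-2.7

Under do(X=1), X's equation is replaced by X=1 for every unit. Per-unit W: 1, 6, 0, 5, 2. Mean = 2.8.
Conditioning on X=1 selects the 2 unit(s) with E ∈ {7, 6}. Their W values: 6, 5. Mean = 5.5.
Difference = 2.8 − 5.5 = -2.7.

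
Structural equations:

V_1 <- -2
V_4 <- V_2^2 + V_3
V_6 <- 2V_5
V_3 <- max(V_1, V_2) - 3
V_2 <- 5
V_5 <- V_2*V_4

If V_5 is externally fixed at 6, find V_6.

12

The intervention breaks the incoming arrows to V_5: V_5 <- V_2*V_4 no longer applies, and V_5 = 6.
V_6 = 2V_5  [with V_5=6]  = 12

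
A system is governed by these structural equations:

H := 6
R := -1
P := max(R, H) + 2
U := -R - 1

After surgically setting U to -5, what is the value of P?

Under do(U=-5), the mechanism U := -R - 1 is discarded; U is fixed at -5.
Since P is not a descendant of the intervened variable, it is unaffected.
P = max(R, H) + 2  [with R=-1, H=6]  = 8

8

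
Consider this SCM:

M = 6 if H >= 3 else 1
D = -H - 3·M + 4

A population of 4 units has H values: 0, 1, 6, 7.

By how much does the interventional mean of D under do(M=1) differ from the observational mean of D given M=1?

The intervention sets M=1 in all 4 units regardless of H. Recomputing D per unit gives 1, 0, -5, -6; average -2.5.
E[D|M=1] averages over only the 2 units with M=1 (H = 0, 1): D = 1, 0, mean 0.5.
Difference = -2.5 − 0.5 = -3.

-3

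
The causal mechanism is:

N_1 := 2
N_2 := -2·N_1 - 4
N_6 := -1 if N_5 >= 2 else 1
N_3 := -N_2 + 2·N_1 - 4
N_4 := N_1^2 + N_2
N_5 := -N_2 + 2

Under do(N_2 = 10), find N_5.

do(N_2=10) replaces the equation N_2 := -2·N_1 - 4 with the constant N_2 = 10.
N_5 = -N_2 + 2  [with N_2=10]  = -8

-8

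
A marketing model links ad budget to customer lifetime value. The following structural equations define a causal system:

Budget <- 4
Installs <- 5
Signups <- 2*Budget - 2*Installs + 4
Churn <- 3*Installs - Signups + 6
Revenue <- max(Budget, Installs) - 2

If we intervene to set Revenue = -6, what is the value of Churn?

The intervention breaks the incoming arrows to Revenue: Revenue <- max(Budget, Installs) - 2 no longer applies, and Revenue = -6.
Since Churn is not a descendant of the intervened variable, it is unaffected.
Signups = 2*Budget - 2*Installs + 4  [with Budget=4, Installs=5]  = 2
Churn = 3*Installs - Signups + 6  [with Installs=5, Signups=2]  = 19

19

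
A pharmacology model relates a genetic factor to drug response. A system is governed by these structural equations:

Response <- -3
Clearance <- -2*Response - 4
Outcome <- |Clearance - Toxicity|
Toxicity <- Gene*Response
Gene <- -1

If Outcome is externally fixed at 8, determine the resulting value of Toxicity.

3

do(Outcome=8) replaces the equation Outcome <- |Clearance - Toxicity| with the constant Outcome = 8.
Toxicity is not downstream of the intervention, so its value is determined by the original equations.
Toxicity = Gene*Response  [with Gene=-1, Response=-3]  = 3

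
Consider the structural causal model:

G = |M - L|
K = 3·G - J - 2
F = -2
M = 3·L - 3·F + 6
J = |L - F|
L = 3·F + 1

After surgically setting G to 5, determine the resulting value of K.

10

Under do(G=5), the mechanism G = |M - L| is discarded; G is fixed at 5.
L = 3·F + 1  [with F=-2]  = -5
J = |L - F|  [with L=-5, F=-2]  = 3
K = 3·G - J - 2  [with G=5, J=3]  = 10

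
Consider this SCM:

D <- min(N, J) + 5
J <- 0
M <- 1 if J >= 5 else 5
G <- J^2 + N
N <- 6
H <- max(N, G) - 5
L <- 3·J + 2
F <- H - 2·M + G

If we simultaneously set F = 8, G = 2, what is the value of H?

Setting F = 8, G = 2 by intervention discards those variables' equations.
H = max(N, G) - 5  [with N=6, G=2]  = 1

1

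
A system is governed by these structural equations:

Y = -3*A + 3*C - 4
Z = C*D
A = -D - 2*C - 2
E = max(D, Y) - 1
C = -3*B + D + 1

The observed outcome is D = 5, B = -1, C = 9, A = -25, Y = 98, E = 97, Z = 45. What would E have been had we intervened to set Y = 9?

8

The intervention breaks the incoming arrows to Y: Y = -3*A + 3*C - 4 no longer applies, and Y = 9.
E = max(D, Y) - 1  [with D=5, Y=9]  = 8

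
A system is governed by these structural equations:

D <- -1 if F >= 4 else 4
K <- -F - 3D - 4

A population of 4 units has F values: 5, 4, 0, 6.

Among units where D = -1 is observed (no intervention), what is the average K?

-6

Conditioning on D=-1 selects the 3 unit(s) with F ∈ {5, 4, 6}. Their K values: -6, -5, -7. Mean = -6.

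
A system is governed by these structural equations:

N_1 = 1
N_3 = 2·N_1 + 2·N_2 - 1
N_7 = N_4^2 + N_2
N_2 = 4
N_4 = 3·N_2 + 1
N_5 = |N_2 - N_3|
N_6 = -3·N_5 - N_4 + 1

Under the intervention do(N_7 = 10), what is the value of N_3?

Intervening sets N_7 = 10 and removes its equation (N_7 = N_4^2 + N_2).
N_3 is not downstream of the intervention, so its value is determined by the original equations.
N_3 = 2·N_1 + 2·N_2 - 1  [with N_1=1, N_2=4]  = 9

9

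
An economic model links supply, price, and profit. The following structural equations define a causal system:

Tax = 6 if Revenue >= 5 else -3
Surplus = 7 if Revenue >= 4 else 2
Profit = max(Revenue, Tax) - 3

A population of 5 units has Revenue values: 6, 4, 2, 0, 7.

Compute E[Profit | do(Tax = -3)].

0.8

Under do(Tax=-3), Tax's equation is replaced by Tax=-3 for every unit. Per-unit Profit: 3, 1, -1, -3, 4. Mean = 0.8.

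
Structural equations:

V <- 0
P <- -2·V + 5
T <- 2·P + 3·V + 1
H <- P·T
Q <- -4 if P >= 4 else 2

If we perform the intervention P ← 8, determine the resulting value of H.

136

Under do(P=8), the mechanism P <- -2·V + 5 is discarded; P is fixed at 8.
T = 2·P + 3·V + 1  [with P=8, V=0]  = 17
H = P·T  [with P=8, T=17]  = 136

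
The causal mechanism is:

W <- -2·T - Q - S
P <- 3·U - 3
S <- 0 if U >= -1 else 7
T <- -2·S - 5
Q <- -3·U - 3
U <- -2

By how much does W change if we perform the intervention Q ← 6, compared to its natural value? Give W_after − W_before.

-3

The intervention breaks the incoming arrows to Q: Q <- -3·U - 3 no longer applies, and Q = 6.
S = 0 if U >= -1 else 7  [with U=-2]  = 7
T = -2·S - 5  [with S=7]  = -19
W = -2·T - Q - S  [with T=-19, Q=6, S=7]  = 25
Without intervention: Q = -3·U - 3  [with U=-2]  = 3; S = 0 if U >= -1 else 7  [with U=-2]  = 7; T = -2·S - 5  [with S=7]  = -19; W = -2·T - Q - S  [with T=-19, Q=3, S=7]  = 28.
Change = 25 − 28 = -3.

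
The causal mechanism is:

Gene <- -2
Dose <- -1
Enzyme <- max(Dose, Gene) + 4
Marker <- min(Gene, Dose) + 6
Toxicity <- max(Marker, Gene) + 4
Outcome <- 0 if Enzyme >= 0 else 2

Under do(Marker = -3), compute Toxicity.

2

Intervening sets Marker = -3 and removes its equation (Marker <- min(Gene, Dose) + 6).
Toxicity = max(Marker, Gene) + 4  [with Marker=-3, Gene=-2]  = 2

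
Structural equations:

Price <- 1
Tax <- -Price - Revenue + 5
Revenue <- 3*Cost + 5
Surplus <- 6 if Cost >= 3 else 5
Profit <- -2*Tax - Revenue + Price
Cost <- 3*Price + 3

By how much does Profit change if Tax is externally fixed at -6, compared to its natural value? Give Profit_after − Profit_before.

-26

Intervening sets Tax = -6 and removes its equation (Tax <- -Price - Revenue + 5).
Cost = 3*Price + 3  [with Price=1]  = 6
Revenue = 3*Cost + 5  [with Cost=6]  = 23
Profit = -2*Tax - Revenue + Price  [with Tax=-6, Revenue=23, Price=1]  = -10
Without intervention: Cost = 3*Price + 3  [with Price=1]  = 6; Revenue = 3*Cost + 5  [with Cost=6]  = 23; Tax = -Price - Revenue + 5  [with Price=1, Revenue=23]  = -19; Profit = -2*Tax - Revenue + Price  [with Tax=-19, Revenue=23, Price=1]  = 16.
Change = -10 − 16 = -26.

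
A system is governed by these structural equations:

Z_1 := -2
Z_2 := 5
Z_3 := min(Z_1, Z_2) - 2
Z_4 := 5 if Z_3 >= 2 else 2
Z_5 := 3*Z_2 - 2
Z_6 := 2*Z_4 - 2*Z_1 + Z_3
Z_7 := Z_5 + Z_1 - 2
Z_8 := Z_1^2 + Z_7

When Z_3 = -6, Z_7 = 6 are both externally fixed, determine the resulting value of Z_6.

Under do(Z_3 = -6, Z_7 = 6), each intervened variable's structural equation is replaced by its fixed value.
Z_4 = 5 if Z_3 >= 2 else 2  [with Z_3=-6]  = 2
Z_6 = 2*Z_4 - 2*Z_1 + Z_3  [with Z_4=2, Z_1=-2, Z_3=-6]  = 2

2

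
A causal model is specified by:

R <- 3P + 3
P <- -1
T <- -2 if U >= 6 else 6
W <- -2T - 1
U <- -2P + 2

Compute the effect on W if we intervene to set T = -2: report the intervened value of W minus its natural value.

16

The intervention breaks the incoming arrows to T: T <- -2 if U >= 6 else 6 no longer applies, and T = -2.
W = -2T - 1  [with T=-2]  = 3
Without intervention: U = -2P + 2  [with P=-1]  = 4; T = -2 if U >= 6 else 6  [with U=4]  = 6; W = -2T - 1  [with T=6]  = -13.
Change = 3 − (-13) = 16.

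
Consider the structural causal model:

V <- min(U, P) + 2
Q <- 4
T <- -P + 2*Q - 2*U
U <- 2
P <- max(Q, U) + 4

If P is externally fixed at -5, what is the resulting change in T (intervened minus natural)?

do(P=-5) replaces the equation P <- max(Q, U) + 4 with the constant P = -5.
T = -P + 2*Q - 2*U  [with P=-5, Q=4, U=2]  = 9
Without intervention: P = max(Q, U) + 4  [with Q=4, U=2]  = 8; T = -P + 2*Q - 2*U  [with P=8, Q=4, U=2]  = -4.
Change = 9 − (-4) = 13.

13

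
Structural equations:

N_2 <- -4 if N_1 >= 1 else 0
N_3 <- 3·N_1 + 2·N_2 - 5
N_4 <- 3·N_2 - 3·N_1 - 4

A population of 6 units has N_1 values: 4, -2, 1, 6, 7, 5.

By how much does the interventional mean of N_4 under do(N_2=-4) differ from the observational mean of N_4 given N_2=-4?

The intervention sets N_2=-4 in all 6 units regardless of N_1. Recomputing N_4 per unit gives -28, -10, -19, -34, -37, -31; average -26.5.
Observing N_2=-4 restricts to units where N_2's equation naturally yields -4: N_1 ∈ {4, 1, 6, 7, 5}. In that subpopulation N_4 = -28, -19, -34, -37, -31, mean -29.8.
Difference = -26.5 − (-29.8) = 3.3.

3.3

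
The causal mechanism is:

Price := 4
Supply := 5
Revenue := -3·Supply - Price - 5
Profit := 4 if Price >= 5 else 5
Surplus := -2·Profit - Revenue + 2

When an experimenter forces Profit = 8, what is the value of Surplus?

10

Intervening sets Profit = 8 and removes its equation (Profit := 4 if Price >= 5 else 5).
Revenue = -3·Supply - Price - 5  [with Supply=5, Price=4]  = -24
Surplus = -2·Profit - Revenue + 2  [with Profit=8, Revenue=-24]  = 10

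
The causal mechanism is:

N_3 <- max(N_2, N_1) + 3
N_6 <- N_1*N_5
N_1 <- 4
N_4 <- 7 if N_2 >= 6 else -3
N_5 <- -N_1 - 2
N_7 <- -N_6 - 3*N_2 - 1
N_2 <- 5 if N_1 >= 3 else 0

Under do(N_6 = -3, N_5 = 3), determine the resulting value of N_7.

Setting N_6 = -3, N_5 = 3 by intervention discards those variables' equations.
N_2 = 5 if N_1 >= 3 else 0  [with N_1=4]  = 5
N_7 = -N_6 - 3*N_2 - 1  [with N_6=-3, N_2=5]  = -13

-13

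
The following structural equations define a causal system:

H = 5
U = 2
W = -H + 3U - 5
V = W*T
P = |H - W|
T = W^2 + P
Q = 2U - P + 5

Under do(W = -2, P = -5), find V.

2

Under do(W = -2, P = -5), each intervened variable's structural equation is replaced by its fixed value.
T = W^2 + P  [with W=-2, P=-5]  = -1
V = W*T  [with W=-2, T=-1]  = 2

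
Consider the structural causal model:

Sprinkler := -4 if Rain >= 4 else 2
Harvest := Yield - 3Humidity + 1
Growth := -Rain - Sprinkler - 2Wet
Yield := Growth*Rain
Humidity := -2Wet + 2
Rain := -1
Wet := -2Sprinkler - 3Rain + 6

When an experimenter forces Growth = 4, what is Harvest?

The intervention breaks the incoming arrows to Growth: Growth := -Rain - Sprinkler - 2Wet no longer applies, and Growth = 4.
Sprinkler = -4 if Rain >= 4 else 2  [with Rain=-1]  = 2
Wet = -2Sprinkler - 3Rain + 6  [with Sprinkler=2, Rain=-1]  = 5
Humidity = -2Wet + 2  [with Wet=5]  = -8
Yield = Growth*Rain  [with Growth=4, Rain=-1]  = -4
Harvest = Yield - 3Humidity + 1  [with Yield=-4, Humidity=-8]  = 21

21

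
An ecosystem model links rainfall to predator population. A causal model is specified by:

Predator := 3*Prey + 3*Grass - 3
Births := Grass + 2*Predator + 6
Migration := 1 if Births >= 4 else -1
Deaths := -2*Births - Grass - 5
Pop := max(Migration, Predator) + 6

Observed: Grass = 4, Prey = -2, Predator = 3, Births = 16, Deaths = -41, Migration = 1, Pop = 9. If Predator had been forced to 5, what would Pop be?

11

The intervention breaks the incoming arrows to Predator: Predator := 3*Prey + 3*Grass - 3 no longer applies, and Predator = 5.
Births = Grass + 2*Predator + 6  [with Grass=4, Predator=5]  = 20
Migration = 1 if Births >= 4 else -1  [with Births=20]  = 1
Pop = max(Migration, Predator) + 6  [with Migration=1, Predator=5]  = 11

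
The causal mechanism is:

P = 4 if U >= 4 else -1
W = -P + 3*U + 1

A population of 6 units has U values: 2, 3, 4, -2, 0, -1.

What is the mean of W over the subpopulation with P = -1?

Conditioning on P=-1 selects the 5 unit(s) with U ∈ {2, 3, -2, 0, -1}. Their W values: 8, 11, -4, 2, -1. Mean = 3.2.

3.2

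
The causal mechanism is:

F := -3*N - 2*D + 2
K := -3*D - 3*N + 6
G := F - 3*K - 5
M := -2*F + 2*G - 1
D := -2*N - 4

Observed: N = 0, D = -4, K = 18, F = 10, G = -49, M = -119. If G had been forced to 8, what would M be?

-5

The intervention breaks the incoming arrows to G: G := F - 3*K - 5 no longer applies, and G = 8.
D = -2*N - 4  [with N=0]  = -4
F = -3*N - 2*D + 2  [with N=0, D=-4]  = 10
M = -2*F + 2*G - 1  [with F=10, G=8]  = -5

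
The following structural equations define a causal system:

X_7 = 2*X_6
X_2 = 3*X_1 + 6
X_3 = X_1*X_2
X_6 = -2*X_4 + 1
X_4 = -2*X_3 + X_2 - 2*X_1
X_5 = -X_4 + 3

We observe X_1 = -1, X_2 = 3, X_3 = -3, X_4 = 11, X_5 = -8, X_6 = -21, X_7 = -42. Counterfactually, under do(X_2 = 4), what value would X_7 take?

-54

Under do(X_2=4), the mechanism X_2 = 3*X_1 + 6 is discarded; X_2 is fixed at 4.
X_3 = X_1*X_2  [with X_1=-1, X_2=4]  = -4
X_4 = -2*X_3 + X_2 - 2*X_1  [with X_3=-4, X_2=4, X_1=-1]  = 14
X_6 = -2*X_4 + 1  [with X_4=14]  = -27
X_7 = 2*X_6  [with X_6=-27]  = -54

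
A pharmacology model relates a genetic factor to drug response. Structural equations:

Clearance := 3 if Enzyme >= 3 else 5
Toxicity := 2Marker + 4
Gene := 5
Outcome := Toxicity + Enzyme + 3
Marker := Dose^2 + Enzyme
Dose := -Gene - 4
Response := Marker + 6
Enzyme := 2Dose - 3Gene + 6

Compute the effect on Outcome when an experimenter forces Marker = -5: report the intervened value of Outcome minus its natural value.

do(Marker=-5) replaces the equation Marker := Dose^2 + Enzyme with the constant Marker = -5.
Dose = -Gene - 4  [with Gene=5]  = -9
Enzyme = 2Dose - 3Gene + 6  [with Dose=-9, Gene=5]  = -27
Toxicity = 2Marker + 4  [with Marker=-5]  = -6
Outcome = Toxicity + Enzyme + 3  [with Toxicity=-6, Enzyme=-27]  = -30
Without intervention: Dose = -Gene - 4  [with Gene=5]  = -9; Enzyme = 2Dose - 3Gene + 6  [with Dose=-9, Gene=5]  = -27; Marker = Dose^2 + Enzyme  [with Dose=-9, Enzyme=-27]  = 54; Toxicity = 2Marker + 4  [with Marker=54]  = 112; Outcome = Toxicity + Enzyme + 3  [with Toxicity=112, Enzyme=-27]  = 88.
Change = -30 − 88 = -118.

-118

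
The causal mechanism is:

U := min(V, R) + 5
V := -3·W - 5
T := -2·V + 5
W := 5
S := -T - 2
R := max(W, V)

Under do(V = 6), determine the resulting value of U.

do(V=6) replaces the equation V := -3·W - 5 with the constant V = 6.
R = max(W, V)  [with W=5, V=6]  = 6
U = min(V, R) + 5  [with V=6, R=6]  = 11

11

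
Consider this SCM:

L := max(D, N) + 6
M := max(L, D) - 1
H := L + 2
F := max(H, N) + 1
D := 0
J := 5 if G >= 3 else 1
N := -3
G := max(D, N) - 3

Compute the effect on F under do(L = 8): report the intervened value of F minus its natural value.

do(L=8) replaces the equation L := max(D, N) + 6 with the constant L = 8.
H = L + 2  [with L=8]  = 10
F = max(H, N) + 1  [with H=10, N=-3]  = 11
Without intervention: L = max(D, N) + 6  [with D=0, N=-3]  = 6; H = L + 2  [with L=6]  = 8; F = max(H, N) + 1  [with H=8, N=-3]  = 9.
Change = 11 − 9 = 2.

2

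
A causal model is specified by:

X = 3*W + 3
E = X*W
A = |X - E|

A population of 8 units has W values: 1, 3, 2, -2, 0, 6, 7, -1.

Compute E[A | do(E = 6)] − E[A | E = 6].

Every unit gets E=6 under the intervention. A values become 0, 6, 3, 9, 3, 15, 18, 6; E[A|do(E=6)] = 7.5.
E[A|E=6] averages over only the 2 units with E=6 (W = 1, -2): A = 0, 9, mean 4.5.
Difference = 7.5 − 4.5 = 3.

3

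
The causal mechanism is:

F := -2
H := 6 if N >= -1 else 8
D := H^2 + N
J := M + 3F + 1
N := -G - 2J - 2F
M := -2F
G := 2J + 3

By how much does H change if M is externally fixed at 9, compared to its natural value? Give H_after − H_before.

Under do(M=9), the mechanism M := -2F is discarded; M is fixed at 9.
J = M + 3F + 1  [with M=9, F=-2]  = 4
G = 2J + 3  [with J=4]  = 11
N = -G - 2J - 2F  [with G=11, J=4, F=-2]  = -15
H = 6 if N >= -1 else 8  [with N=-15]  = 8
Without intervention: M = -2F  [with F=-2]  = 4; J = M + 3F + 1  [with M=4, F=-2]  = -1; G = 2J + 3  [with J=-1]  = 1; N = -G - 2J - 2F  [with G=1, J=-1, F=-2]  = 5; H = 6 if N >= -1 else 8  [with N=5]  = 6.
Change = 8 − 6 = 2.

2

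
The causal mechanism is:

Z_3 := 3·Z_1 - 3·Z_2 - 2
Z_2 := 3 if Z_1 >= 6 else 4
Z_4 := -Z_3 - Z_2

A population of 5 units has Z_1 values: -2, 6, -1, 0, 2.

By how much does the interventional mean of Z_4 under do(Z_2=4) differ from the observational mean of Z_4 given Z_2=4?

-3.75

Under do(Z_2=4), Z_2's equation is replaced by Z_2=4 for every unit. Per-unit Z_4: 16, -8, 13, 10, 4. Mean = 7.
Observing Z_2=4 restricts to units where Z_2's equation naturally yields 4: Z_1 ∈ {-2, -1, 0, 2}. In that subpopulation Z_4 = 16, 13, 10, 4, mean 10.75.
Difference = 7 − 10.75 = -3.75.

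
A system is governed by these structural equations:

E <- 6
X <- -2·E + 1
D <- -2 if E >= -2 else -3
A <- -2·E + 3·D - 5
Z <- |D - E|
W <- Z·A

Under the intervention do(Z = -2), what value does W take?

The intervention breaks the incoming arrows to Z: Z <- |D - E| no longer applies, and Z = -2.
D = -2 if E >= -2 else -3  [with E=6]  = -2
A = -2·E + 3·D - 5  [with E=6, D=-2]  = -23
W = Z·A  [with Z=-2, A=-23]  = 46

46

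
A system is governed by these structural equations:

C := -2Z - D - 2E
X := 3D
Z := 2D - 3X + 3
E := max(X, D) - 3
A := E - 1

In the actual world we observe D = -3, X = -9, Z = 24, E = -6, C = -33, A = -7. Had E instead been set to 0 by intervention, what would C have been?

Intervening sets E = 0 and removes its equation (E := max(X, D) - 3).
X = 3D  [with D=-3]  = -9
Z = 2D - 3X + 3  [with D=-3, X=-9]  = 24
C = -2Z - D - 2E  [with Z=24, D=-3, E=0]  = -45

-45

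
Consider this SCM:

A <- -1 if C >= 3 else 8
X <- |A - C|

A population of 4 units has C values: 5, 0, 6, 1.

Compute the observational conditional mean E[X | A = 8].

E[X|A=8] averages over only the 2 units with A=8 (C = 0, 1): X = 8, 7, mean 7.5.

7.5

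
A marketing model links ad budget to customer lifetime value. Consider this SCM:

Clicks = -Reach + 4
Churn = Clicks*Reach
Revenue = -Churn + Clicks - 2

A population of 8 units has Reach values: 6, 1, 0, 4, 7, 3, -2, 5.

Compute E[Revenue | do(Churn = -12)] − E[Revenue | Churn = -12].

-1

do(Churn=-12) breaks Churn's dependence on Reach. With Churn=-12 fixed, Revenue across the units is 8, 13, 14, 10, 7, 11, 16, 9, mean 11.
E[Revenue|Churn=-12] averages over only the 2 units with Churn=-12 (Reach = 6, -2): Revenue = 8, 16, mean 12.
Difference = 11 − 12 = -1.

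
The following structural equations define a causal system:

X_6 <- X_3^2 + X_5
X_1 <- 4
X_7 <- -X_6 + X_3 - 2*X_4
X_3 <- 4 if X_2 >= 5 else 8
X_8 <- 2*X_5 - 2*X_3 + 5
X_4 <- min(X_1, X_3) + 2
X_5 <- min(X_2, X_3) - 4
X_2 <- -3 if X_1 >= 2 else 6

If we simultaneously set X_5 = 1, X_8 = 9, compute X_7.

-69

Setting X_5 = 1, X_8 = 9 by intervention discards those variables' equations.
X_2 = -3 if X_1 >= 2 else 6  [with X_1=4]  = -3
X_3 = 4 if X_2 >= 5 else 8  [with X_2=-3]  = 8
X_4 = min(X_1, X_3) + 2  [with X_1=4, X_3=8]  = 6
X_6 = X_3^2 + X_5  [with X_3=8, X_5=1]  = 65
X_7 = -X_6 + X_3 - 2*X_4  [with X_6=65, X_3=8, X_4=6]  = -69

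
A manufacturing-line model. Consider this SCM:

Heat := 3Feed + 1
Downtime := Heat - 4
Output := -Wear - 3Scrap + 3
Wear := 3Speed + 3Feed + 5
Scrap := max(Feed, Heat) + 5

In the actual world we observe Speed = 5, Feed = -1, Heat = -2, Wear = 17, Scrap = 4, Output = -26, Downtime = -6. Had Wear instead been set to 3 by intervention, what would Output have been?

Under do(Wear=3), the mechanism Wear := 3Speed + 3Feed + 5 is discarded; Wear is fixed at 3.
Heat = 3Feed + 1  [with Feed=-1]  = -2
Scrap = max(Feed, Heat) + 5  [with Feed=-1, Heat=-2]  = 4
Output = -Wear - 3Scrap + 3  [with Wear=3, Scrap=4]  = -12

-12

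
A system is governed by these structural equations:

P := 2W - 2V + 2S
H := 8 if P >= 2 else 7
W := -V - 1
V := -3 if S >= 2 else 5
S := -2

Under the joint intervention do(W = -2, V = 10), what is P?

-28

The joint intervention fixes W = -2, V = 10, removing each variable's own equation.
P = 2W - 2V + 2S  [with W=-2, V=10, S=-2]  = -28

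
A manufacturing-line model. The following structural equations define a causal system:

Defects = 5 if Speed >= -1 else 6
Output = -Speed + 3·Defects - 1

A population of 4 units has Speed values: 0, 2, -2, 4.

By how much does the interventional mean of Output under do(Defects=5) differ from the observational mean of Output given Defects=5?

The intervention sets Defects=5 in all 4 units regardless of Speed. Recomputing Output per unit gives 14, 12, 16, 10; average 13.
E[Output|Defects=5] averages over only the 3 units with Defects=5 (Speed = 0, 2, 4): Output = 14, 12, 10, mean 12.
Difference = 13 − 12 = 1.

1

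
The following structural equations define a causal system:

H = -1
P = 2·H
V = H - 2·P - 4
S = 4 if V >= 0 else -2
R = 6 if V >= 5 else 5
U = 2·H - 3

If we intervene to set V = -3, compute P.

-2

Under do(V=-3), the mechanism V = H - 2·P - 4 is discarded; V is fixed at -3.
Since P is not a descendant of the intervened variable, it is unaffected.
P = 2·H  [with H=-1]  = -2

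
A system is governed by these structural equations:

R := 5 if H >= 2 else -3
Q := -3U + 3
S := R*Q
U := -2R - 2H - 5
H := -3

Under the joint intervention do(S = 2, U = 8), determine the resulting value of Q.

-21

Under do(S = 2, U = 8), each intervened variable's structural equation is replaced by its fixed value.
Q = -3U + 3  [with U=8]  = -21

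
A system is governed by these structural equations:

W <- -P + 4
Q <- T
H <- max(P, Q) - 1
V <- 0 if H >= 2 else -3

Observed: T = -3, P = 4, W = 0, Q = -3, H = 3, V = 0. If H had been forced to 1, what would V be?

The intervention breaks the incoming arrows to H: H <- max(P, Q) - 1 no longer applies, and H = 1.
V = 0 if H >= 2 else -3  [with H=1]  = -3

-3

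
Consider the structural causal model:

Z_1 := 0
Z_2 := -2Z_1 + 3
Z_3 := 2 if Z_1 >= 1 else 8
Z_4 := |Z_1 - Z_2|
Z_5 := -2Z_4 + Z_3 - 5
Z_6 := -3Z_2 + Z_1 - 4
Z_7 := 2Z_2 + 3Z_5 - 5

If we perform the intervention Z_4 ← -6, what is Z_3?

8

Under do(Z_4=-6), the mechanism Z_4 := |Z_1 - Z_2| is discarded; Z_4 is fixed at -6.
Since Z_3 is not a descendant of the intervened variable, it is unaffected.
Z_3 = 2 if Z_1 >= 1 else 8  [with Z_1=0]  = 8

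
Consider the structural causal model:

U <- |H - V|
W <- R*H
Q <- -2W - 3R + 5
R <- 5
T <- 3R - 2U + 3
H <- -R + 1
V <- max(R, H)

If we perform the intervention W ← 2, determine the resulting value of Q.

-14

The intervention breaks the incoming arrows to W: W <- R*H no longer applies, and W = 2.
Q = -2W - 3R + 5  [with W=2, R=5]  = -14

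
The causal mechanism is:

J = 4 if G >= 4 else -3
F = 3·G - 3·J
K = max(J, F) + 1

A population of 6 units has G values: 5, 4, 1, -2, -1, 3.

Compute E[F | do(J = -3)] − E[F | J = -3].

The intervention sets J=-3 in all 6 units regardless of G. Recomputing F per unit gives 24, 21, 12, 3, 6, 18; average 14.
E[F|J=-3] averages over only the 4 units with J=-3 (G = 1, -2, -1, 3): F = 12, 3, 6, 18, mean 9.75.
Difference = 14 − 9.75 = 4.25.

4.25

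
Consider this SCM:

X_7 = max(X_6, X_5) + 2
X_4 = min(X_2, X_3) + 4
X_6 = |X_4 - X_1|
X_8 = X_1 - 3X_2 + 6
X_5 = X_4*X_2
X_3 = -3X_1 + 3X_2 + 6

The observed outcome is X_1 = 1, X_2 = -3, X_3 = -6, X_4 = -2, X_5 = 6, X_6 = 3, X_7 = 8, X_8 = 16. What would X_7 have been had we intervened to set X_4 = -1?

5

The intervention breaks the incoming arrows to X_4: X_4 = min(X_2, X_3) + 4 no longer applies, and X_4 = -1.
X_5 = X_4*X_2  [with X_4=-1, X_2=-3]  = 3
X_6 = |X_4 - X_1|  [with X_4=-1, X_1=1]  = 2
X_7 = max(X_6, X_5) + 2  [with X_6=2, X_5=3]  = 5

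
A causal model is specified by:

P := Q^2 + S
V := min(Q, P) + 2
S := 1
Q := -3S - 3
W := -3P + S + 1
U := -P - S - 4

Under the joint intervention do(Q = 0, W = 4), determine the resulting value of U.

The joint intervention fixes Q = 0, W = 4, removing each variable's own equation.
P = Q^2 + S  [with Q=0, S=1]  = 1
U = -P - S - 4  [with P=1, S=1]  = -6

-6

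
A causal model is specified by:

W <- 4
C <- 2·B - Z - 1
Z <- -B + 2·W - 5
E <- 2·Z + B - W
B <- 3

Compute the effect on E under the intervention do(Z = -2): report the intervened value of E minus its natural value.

-4

The intervention breaks the incoming arrows to Z: Z <- -B + 2·W - 5 no longer applies, and Z = -2.
E = 2·Z + B - W  [with Z=-2, B=3, W=4]  = -5
Without intervention: Z = -B + 2·W - 5  [with B=3, W=4]  = 0; E = 2·Z + B - W  [with Z=0, B=3, W=4]  = -1.
Change = -5 − (-1) = -4.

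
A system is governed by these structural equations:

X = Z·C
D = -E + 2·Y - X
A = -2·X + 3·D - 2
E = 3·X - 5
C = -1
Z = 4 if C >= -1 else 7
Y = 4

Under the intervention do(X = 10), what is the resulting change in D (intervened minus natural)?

Under do(X=10), the mechanism X = Z·C is discarded; X is fixed at 10.
E = 3·X - 5  [with X=10]  = 25
D = -E + 2·Y - X  [with E=25, Y=4, X=10]  = -27
Without intervention: Z = 4 if C >= -1 else 7  [with C=-1]  = 4; X = Z·C  [with Z=4, C=-1]  = -4; E = 3·X - 5  [with X=-4]  = -17; D = -E + 2·Y - X  [with E=-17, Y=4, X=-4]  = 29.
Change = -27 − 29 = -56.

-56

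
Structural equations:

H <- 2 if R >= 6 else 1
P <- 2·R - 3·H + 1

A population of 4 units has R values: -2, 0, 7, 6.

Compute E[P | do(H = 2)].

0.5

Under do(H=2), H's equation is replaced by H=2 for every unit. Per-unit P: -9, -5, 9, 7. Mean = 0.5.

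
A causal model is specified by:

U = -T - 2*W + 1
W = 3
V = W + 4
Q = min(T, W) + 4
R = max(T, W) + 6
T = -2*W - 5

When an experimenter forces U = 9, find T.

-11

do(U=9) replaces the equation U = -T - 2*W + 1 with the constant U = 9.
T is not downstream of the intervention, so its value is determined by the original equations.
T = -2*W - 5  [with W=3]  = -11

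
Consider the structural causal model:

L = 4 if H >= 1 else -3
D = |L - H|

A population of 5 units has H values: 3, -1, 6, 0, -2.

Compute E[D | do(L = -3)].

Every unit gets L=-3 under the intervention. D values become 6, 2, 9, 3, 1; E[D|do(L=-3)] = 4.2.

4.2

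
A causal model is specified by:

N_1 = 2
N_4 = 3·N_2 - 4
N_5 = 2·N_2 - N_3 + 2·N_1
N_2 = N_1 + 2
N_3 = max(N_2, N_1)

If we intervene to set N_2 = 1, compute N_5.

do(N_2=1) replaces the equation N_2 = N_1 + 2 with the constant N_2 = 1.
N_3 = max(N_2, N_1)  [with N_2=1, N_1=2]  = 2
N_5 = 2·N_2 - N_3 + 2·N_1  [with N_2=1, N_3=2, N_1=2]  = 4

4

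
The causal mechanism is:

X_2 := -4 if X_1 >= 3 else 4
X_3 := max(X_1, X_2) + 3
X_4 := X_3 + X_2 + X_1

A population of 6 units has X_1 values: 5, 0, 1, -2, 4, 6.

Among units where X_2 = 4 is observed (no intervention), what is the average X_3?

7

Observing X_2=4 restricts to units where X_2's equation naturally yields 4: X_1 ∈ {0, 1, -2}. In that subpopulation X_3 = 7, 7, 7, mean 7.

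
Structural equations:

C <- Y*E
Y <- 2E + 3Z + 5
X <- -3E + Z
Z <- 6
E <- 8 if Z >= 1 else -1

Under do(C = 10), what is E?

8

Under do(C=10), the mechanism C <- Y*E is discarded; C is fixed at 10.
No directed path runs from C to E, so E keeps its natural value.
E = 8 if Z >= 1 else -1  [with Z=6]  = 8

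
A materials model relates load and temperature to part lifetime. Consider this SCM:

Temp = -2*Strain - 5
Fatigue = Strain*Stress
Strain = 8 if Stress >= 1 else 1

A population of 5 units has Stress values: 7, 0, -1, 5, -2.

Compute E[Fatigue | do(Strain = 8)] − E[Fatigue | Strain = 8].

The intervention sets Strain=8 in all 5 units regardless of Stress. Recomputing Fatigue per unit gives 56, 0, -8, 40, -16; average 14.4.
Observing Strain=8 restricts to units where Strain's equation naturally yields 8: Stress ∈ {7, 5}. In that subpopulation Fatigue = 56, 40, mean 48.
Difference = 14.4 − 48 = -33.6.

-33.6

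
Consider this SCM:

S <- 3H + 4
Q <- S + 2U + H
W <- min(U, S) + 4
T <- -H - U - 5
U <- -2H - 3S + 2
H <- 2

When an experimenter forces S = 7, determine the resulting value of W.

-19

Under do(S=7), the mechanism S <- 3H + 4 is discarded; S is fixed at 7.
U = -2H - 3S + 2  [with H=2, S=7]  = -23
W = min(U, S) + 4  [with U=-23, S=7]  = -19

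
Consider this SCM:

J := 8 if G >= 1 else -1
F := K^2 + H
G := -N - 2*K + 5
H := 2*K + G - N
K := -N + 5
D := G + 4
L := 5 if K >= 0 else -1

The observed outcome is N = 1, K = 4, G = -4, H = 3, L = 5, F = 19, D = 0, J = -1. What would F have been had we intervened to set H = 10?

Under do(H=10), the mechanism H := 2*K + G - N is discarded; H is fixed at 10.
K = -N + 5  [with N=1]  = 4
F = K^2 + H  [with K=4, H=10]  = 26

26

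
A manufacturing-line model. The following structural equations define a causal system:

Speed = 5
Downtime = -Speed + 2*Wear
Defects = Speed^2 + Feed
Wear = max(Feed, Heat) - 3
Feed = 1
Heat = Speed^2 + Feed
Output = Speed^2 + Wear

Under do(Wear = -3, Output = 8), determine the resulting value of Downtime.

-11

Setting Wear = -3, Output = 8 by intervention discards those variables' equations.
Downtime = -Speed + 2*Wear  [with Speed=5, Wear=-3]  = -11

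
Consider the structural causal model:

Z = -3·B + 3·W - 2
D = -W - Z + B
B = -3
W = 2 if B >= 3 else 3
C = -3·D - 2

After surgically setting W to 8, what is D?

-42

Under do(W=8), the mechanism W = 2 if B >= 3 else 3 is discarded; W is fixed at 8.
Z = -3·B + 3·W - 2  [with B=-3, W=8]  = 31
D = -W - Z + B  [with W=8, Z=31, B=-3]  = -42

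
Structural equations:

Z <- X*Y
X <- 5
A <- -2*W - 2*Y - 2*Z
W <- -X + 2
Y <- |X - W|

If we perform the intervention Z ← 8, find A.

-26

Intervening sets Z = 8 and removes its equation (Z <- X*Y).
W = -X + 2  [with X=5]  = -3
Y = |X - W|  [with X=5, W=-3]  = 8
A = -2*W - 2*Y - 2*Z  [with W=-3, Y=8, Z=8]  = -26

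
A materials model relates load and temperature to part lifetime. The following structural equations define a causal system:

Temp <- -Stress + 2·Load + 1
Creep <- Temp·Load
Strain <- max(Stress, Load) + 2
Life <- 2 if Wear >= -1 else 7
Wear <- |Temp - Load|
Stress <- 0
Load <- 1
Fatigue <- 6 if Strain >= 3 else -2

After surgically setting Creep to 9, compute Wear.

The intervention breaks the incoming arrows to Creep: Creep <- Temp·Load no longer applies, and Creep = 9.
Since Wear is not a descendant of the intervened variable, it is unaffected.
Temp = -Stress + 2·Load + 1  [with Stress=0, Load=1]  = 3
Wear = |Temp - Load|  [with Temp=3, Load=1]  = 2

2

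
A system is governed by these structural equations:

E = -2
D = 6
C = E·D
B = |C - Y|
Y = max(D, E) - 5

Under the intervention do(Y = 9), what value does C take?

-12

The intervention breaks the incoming arrows to Y: Y = max(D, E) - 5 no longer applies, and Y = 9.
C is not downstream of the intervention, so its value is determined by the original equations.
C = E·D  [with E=-2, D=6]  = -12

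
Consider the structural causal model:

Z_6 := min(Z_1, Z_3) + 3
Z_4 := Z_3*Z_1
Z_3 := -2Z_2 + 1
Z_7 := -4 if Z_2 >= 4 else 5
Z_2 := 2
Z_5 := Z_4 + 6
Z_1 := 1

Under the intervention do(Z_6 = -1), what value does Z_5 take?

do(Z_6=-1) replaces the equation Z_6 := min(Z_1, Z_3) + 3 with the constant Z_6 = -1.
Since Z_5 is not a descendant of the intervened variable, it is unaffected.
Z_3 = -2Z_2 + 1  [with Z_2=2]  = -3
Z_4 = Z_3*Z_1  [with Z_3=-3, Z_1=1]  = -3
Z_5 = Z_4 + 6  [with Z_4=-3]  = 3

3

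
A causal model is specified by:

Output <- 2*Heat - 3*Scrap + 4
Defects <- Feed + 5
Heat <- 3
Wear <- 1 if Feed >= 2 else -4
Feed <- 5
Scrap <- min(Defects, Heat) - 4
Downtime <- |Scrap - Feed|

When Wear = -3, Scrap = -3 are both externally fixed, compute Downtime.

8

Under do(Wear = -3, Scrap = -3), each intervened variable's structural equation is replaced by its fixed value.
Downtime = |Scrap - Feed|  [with Scrap=-3, Feed=5]  = 8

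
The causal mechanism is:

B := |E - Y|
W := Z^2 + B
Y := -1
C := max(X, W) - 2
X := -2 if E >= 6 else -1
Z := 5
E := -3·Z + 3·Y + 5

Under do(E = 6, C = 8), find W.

32

Under do(E = 6, C = 8), each intervened variable's structural equation is replaced by its fixed value.
B = |E - Y|  [with E=6, Y=-1]  = 7
W = Z^2 + B  [with Z=5, B=7]  = 32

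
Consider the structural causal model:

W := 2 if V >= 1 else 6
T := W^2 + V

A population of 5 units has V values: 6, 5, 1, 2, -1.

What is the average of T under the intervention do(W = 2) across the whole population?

6.6

do(W=2) breaks W's dependence on V. With W=2 fixed, T across the units is 10, 9, 5, 6, 3, mean 6.6.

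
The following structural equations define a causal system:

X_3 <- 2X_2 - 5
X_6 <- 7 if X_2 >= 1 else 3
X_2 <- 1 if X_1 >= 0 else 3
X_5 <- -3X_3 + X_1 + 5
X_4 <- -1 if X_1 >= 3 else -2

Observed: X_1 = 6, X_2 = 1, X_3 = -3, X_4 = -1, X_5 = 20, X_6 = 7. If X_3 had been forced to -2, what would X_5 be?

do(X_3=-2) replaces the equation X_3 <- 2X_2 - 5 with the constant X_3 = -2.
X_5 = -3X_3 + X_1 + 5  [with X_3=-2, X_1=6]  = 17

17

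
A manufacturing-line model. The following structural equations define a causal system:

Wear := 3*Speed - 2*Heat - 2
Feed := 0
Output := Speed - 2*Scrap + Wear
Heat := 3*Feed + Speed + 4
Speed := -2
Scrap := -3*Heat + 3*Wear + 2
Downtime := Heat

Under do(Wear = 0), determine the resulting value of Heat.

Under do(Wear=0), the mechanism Wear := 3*Speed - 2*Heat - 2 is discarded; Wear is fixed at 0.
Since Heat is not a descendant of the intervened variable, it is unaffected.
Heat = 3*Feed + Speed + 4  [with Feed=0, Speed=-2]  = 2

2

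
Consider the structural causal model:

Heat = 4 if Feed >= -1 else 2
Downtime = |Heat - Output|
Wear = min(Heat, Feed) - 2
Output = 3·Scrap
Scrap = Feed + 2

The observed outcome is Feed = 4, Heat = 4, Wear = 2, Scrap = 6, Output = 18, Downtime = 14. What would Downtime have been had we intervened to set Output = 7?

3

The intervention breaks the incoming arrows to Output: Output = 3·Scrap no longer applies, and Output = 7.
Heat = 4 if Feed >= -1 else 2  [with Feed=4]  = 4
Downtime = |Heat - Output|  [with Heat=4, Output=7]  = 3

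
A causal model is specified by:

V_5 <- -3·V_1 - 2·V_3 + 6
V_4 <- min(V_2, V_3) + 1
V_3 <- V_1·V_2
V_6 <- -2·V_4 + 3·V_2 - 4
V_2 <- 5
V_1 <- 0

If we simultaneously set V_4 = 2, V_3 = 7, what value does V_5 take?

-8

The joint intervention fixes V_4 = 2, V_3 = 7, removing each variable's own equation.
V_5 = -3·V_1 - 2·V_3 + 6  [with V_1=0, V_3=7]  = -8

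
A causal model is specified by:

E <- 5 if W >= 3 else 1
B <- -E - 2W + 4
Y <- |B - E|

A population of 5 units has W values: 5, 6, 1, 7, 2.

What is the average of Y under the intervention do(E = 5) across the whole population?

14.4

Every unit gets E=5 under the intervention. Y values become 16, 18, 8, 20, 10; E[Y|do(E=5)] = 14.4.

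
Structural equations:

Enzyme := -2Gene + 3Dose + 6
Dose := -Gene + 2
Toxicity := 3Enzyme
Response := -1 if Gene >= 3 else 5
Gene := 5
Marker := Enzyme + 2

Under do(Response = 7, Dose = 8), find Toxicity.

60

The joint intervention fixes Response = 7, Dose = 8, removing each variable's own equation.
Enzyme = -2Gene + 3Dose + 6  [with Gene=5, Dose=8]  = 20
Toxicity = 3Enzyme  [with Enzyme=20]  = 60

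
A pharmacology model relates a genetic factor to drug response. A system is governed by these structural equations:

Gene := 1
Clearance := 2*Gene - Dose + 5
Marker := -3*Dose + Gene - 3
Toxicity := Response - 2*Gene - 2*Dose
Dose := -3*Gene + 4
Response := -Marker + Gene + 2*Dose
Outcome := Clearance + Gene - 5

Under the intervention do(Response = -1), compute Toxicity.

Intervening sets Response = -1 and removes its equation (Response := -Marker + Gene + 2*Dose).
Dose = -3*Gene + 4  [with Gene=1]  = 1
Toxicity = Response - 2*Gene - 2*Dose  [with Response=-1, Gene=1, Dose=1]  = -5

-5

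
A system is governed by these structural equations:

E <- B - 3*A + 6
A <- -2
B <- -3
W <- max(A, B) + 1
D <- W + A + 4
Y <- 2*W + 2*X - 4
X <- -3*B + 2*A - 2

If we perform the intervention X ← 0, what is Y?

-6

Under do(X=0), the mechanism X <- -3*B + 2*A - 2 is discarded; X is fixed at 0.
W = max(A, B) + 1  [with A=-2, B=-3]  = -1
Y = 2*W + 2*X - 4  [with W=-1, X=0]  = -6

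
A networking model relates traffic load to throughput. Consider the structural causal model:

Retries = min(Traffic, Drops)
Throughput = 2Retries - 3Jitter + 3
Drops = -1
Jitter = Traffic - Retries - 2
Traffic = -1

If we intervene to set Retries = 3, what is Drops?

-1

Under do(Retries=3), the mechanism Retries = min(Traffic, Drops) is discarded; Retries is fixed at 3.
Since Drops is not a descendant of the intervened variable, it is unaffected.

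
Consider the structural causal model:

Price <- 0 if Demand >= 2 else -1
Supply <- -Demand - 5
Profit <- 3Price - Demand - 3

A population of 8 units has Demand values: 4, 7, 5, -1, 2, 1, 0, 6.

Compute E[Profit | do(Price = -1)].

-9

Under do(Price=-1), Price's equation is replaced by Price=-1 for every unit. Per-unit Profit: -10, -13, -11, -5, -8, -7, -6, -12. Mean = -9.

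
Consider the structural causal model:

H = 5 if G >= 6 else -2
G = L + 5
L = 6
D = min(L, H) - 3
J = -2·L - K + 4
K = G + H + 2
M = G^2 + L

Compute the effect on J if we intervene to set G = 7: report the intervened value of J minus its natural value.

Under do(G=7), the mechanism G = L + 5 is discarded; G is fixed at 7.
H = 5 if G >= 6 else -2  [with G=7]  = 5
K = G + H + 2  [with G=7, H=5]  = 14
J = -2·L - K + 4  [with L=6, K=14]  = -22
Without intervention: G = L + 5  [with L=6]  = 11; H = 5 if G >= 6 else -2  [with G=11]  = 5; K = G + H + 2  [with G=11, H=5]  = 18; J = -2·L - K + 4  [with L=6, K=18]  = -26.
Change = -22 − (-26) = 4.

4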